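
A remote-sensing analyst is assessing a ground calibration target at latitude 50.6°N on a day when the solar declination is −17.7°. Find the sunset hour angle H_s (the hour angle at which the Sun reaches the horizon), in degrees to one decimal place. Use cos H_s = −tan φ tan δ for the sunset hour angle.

−tan φ tan δ = −(1.2174)(-0.3191) = 0.3885; H_s = arccos(0.3885) = 67.14°.

67.1°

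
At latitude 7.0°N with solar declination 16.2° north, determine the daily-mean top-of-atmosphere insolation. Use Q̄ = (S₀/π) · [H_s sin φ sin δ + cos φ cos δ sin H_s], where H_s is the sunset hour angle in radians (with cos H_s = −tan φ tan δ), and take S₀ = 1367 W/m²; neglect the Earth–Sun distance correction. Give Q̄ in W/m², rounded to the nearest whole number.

438 W/m²

The sunset hour angle satisfies cos H_s = −tan φ tan δ = -0.0357, giving H_s = 92.05°. In radians, H_s = 1.6066.
H_s sin φ sin δ = 1.6066 × 0.1219 × 0.2790 = 0.0546.
cos φ cos δ sin H_s = 0.9925 × 0.9603 × 0.9994 = 0.9525.
Q̄ = (1367/π) × (0.0546 + 0.9525) = 435.13 × 1.0071 = 438.22 W/m².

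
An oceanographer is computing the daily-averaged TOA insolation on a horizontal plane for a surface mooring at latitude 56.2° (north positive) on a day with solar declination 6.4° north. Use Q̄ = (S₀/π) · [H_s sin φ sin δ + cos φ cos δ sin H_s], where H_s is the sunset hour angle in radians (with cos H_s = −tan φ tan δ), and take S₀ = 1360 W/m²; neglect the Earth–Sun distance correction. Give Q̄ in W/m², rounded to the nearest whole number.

306 W/m²

cos H_s = −tan(56.2°) · tan(6.4°) = -0.1676, so H_s = arccos(-0.1676) = 99.65°. In radians, H_s = 1.7392.
H_s sin φ sin δ = 1.7392 × 0.8310 × 0.1115 = 0.1611.
cos φ cos δ sin H_s = 0.5563 × 0.9938 × 0.9859 = 0.5451.
Q̄ = (1360/π) × (0.1611 + 0.5451) = 432.90 × 0.7062 = 305.71 W/m².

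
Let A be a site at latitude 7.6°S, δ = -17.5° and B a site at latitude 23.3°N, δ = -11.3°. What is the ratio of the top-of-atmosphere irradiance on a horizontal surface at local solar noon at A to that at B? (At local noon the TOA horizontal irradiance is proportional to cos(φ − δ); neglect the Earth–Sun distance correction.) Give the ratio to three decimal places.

A: cos θ_z = cos(-7.6° − (-17.5°)) = 0.9851.
B: cos θ_z = cos(23.3° − (-11.3°)) = 0.8231.
Ratio A/B = 0.9851 / 0.8231 = 1.1968.

1.197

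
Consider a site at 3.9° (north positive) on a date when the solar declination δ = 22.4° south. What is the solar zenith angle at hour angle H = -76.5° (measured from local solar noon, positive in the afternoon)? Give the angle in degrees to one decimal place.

79.1°

cos θ_z = sin φ sin δ + cos φ cos δ cos H = (0.0680)(-0.3811) + (0.9977)(0.9245)(0.2334) = 0.1894.
θ_z = arccos(0.1894) = 79.08°.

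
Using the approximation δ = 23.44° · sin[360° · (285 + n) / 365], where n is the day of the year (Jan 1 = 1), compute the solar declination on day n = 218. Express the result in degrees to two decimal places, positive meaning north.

360 × (285 + 218) / 365 = 496.110°; sin(496.110°) = 0.6933.
δ = 23.44 × 0.6933 = 16.251° ≈ +16.25°.

+16.25°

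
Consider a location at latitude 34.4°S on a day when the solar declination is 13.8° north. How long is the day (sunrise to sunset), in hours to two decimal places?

10.71 hours

−tan φ tan δ = −(-0.6847)(0.2456) = 0.1682; H_s = arccos(0.1682) = 80.32°.
Day length = 2 H_s / 15° h⁻¹ = 160.64° / 15 = 10.709 h.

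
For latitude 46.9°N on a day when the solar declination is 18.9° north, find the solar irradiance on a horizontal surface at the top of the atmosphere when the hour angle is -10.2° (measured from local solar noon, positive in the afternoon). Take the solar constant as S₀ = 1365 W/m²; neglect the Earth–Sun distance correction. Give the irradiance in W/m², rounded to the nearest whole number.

cos θ_z = sin(46.9°) sin(18.9°) + cos(46.9°) cos(18.9°) cos(-10.20°) = 0.2365 + 0.6362 = 0.8727.
Top-of-atmosphere irradiance = S₀ cos θ_z = 1365 × 0.8727 = 1191.24 W/m².

1191 W/m²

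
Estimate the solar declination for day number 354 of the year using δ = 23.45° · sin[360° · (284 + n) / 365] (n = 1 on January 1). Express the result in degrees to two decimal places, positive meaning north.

-23.45°

360 × (284 + 354) / 365 = 629.260°; sin(629.260°) = -0.9999.
δ = 23.45 × -0.9999 = -23.448° ≈ -23.45°.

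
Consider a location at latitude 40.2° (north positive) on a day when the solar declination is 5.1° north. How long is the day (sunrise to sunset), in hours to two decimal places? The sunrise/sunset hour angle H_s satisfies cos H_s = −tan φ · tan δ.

12.58 hours

−tan φ tan δ = −(0.8451)(0.0892) = -0.0754; H_s = arccos(-0.0754) = 94.32°.
Day length = 2 H_s / 15° h⁻¹ = 188.64° / 15 = 12.576 h.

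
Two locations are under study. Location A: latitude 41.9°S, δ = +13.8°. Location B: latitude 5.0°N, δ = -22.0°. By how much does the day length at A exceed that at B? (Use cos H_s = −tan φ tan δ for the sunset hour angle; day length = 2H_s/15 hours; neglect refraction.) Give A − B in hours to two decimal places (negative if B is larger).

-1.43 h

A: H_s = arccos(−tan -41.9° · tan 13.8°) = 77.27°, so 2H_s/15 = 10.3027 h.
B: H_s = arccos(−tan 5.0° · tan -22.0°) = 87.97°, so 2H_s/15 = 11.7293 h.
A − B = 10.3027 − 11.7293 = -1.4266 h.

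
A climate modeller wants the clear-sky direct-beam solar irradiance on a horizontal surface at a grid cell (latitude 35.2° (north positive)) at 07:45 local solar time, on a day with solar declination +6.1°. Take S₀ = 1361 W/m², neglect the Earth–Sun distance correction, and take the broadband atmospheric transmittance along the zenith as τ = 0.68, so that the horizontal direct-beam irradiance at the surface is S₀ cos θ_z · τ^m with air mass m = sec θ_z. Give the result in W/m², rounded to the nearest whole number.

229 W/m²

Hour angle H = 15° × (7.75 − 12) = -63.75°.
cos θ_z = sin(35.2°) sin(6.1°) + cos(35.2°) cos(6.1°) cos(-63.75°) = 0.0613 + 0.3594 = 0.4207.
Air mass m = 1/cos θ_z = 1/0.4207 = 2.377; τ^m = 0.68^2.377 = 0.3998.
Surface direct beam = 1361 × 0.4207 × 0.3998 = 228.91 W/m².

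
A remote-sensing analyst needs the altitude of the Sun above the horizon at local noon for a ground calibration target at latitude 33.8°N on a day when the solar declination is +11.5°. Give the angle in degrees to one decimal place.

67.7°

At local solar noon the hour angle is zero, so the elevation is 90° − |φ − δ| = 90° − |33.8° − (11.5°)| = 90° − 22.3° = 67.7°.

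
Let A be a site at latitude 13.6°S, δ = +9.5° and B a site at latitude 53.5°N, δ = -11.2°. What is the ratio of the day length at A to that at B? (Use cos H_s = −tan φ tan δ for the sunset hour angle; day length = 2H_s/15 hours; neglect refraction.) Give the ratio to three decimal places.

A: H_s = arccos(−tan -13.6° · tan 9.5°) = 87.68°, so 2H_s/15 = 11.6907 h.
B: H_s = arccos(−tan 53.5° · tan -11.2°) = 74.48°, so 2H_s/15 = 9.9307 h.
Ratio A/B = 11.6907 / 9.9307 = 1.1772.

1.177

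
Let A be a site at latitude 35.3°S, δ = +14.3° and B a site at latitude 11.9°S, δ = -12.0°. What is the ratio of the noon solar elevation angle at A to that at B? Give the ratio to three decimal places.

A: 90° − |-35.3 − (14.3)| = 40.40°.
B: 90° − |-11.9 − (-12.0)| = 89.90°.
Ratio A/B = 40.4000 / 89.9000 = 0.4494.

0.449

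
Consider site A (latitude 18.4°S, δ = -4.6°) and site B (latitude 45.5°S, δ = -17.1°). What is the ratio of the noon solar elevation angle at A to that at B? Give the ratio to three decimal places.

A: 90° − |-18.4 − (-4.6)| = 76.20°.
B: 90° − |-45.5 − (-17.1)| = 61.60°.
Ratio A/B = 76.2000 / 61.6000 = 1.2370.

1.237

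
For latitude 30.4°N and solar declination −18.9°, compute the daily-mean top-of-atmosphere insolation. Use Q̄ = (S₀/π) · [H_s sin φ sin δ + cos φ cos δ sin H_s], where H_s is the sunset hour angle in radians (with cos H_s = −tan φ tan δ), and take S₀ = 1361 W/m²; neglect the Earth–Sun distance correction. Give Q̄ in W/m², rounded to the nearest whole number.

The sunset hour angle satisfies cos H_s = −tan φ tan δ = 0.2009, giving H_s = 78.41°. In radians, H_s = 1.3685.
H_s sin φ sin δ = 1.3685 × 0.5060 × -0.3239 = -0.2243.
cos φ cos δ sin H_s = 0.8625 × 0.9461 × 0.9796 = 0.7994.
Q̄ = (1361/π) × (-0.2243 + 0.7994) = 433.22 × 0.5751 = 249.14 W/m².

249 W/m²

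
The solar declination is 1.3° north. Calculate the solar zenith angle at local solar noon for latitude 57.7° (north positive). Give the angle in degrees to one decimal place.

56.4°

At local solar noon the hour angle is zero, so the zenith angle is |φ − δ| = |57.7° − (1.3°)| = 56.4°.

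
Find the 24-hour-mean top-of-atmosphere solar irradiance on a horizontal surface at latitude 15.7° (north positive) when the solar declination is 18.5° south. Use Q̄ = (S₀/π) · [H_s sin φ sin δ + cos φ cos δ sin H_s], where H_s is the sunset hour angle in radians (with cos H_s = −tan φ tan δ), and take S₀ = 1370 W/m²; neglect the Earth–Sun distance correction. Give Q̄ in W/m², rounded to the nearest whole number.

The sunset hour angle satisfies cos H_s = −tan φ tan δ = 0.0941, giving H_s = 84.60°. In radians, H_s = 1.4765.
H_s sin φ sin δ = 1.4765 × 0.2706 × -0.3173 = -0.1268.
cos φ cos δ sin H_s = 0.9627 × 0.9483 × 0.9956 = 0.9089.
Q̄ = (1370/π) × (-0.1268 + 0.9089) = 436.08 × 0.7821 = 341.06 W/m².

341 W/m²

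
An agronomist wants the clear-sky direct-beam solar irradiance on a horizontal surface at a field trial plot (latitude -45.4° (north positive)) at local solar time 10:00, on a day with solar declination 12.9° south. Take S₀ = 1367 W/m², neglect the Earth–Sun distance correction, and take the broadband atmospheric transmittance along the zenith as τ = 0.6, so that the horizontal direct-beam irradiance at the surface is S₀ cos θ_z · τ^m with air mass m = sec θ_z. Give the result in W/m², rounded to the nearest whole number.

521 W/m²

Hour angle H = 15° × (10 − 12) = -30.00°.
cos θ_z = sin φ sin δ + cos φ cos δ cos H = (-0.7120)(-0.2233) + (0.7022)(0.9748)(0.8660) = 0.7518.
Air mass m = 1/cos θ_z = 1/0.7518 = 1.330; τ^m = 0.6^1.330 = 0.5069.
Surface direct beam = 1367 × 0.7518 × 0.5069 = 520.95 W/m².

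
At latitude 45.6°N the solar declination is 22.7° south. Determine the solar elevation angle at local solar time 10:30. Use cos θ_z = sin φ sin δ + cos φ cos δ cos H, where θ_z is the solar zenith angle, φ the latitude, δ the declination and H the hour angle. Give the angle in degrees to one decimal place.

18.7°

Hour angle H = 15° × (10.5 − 12) = -22.50°.
With φ = 45.6°, δ = -22.7°, H = -22.50°: sin φ sin δ = -0.2757, cos φ cos δ cos H = 0.5963, so cos θ_z = 0.3206.
θ_z = arccos(0.3206) = 71.30°, so the elevation is 90° − 71.30° = 18.70°.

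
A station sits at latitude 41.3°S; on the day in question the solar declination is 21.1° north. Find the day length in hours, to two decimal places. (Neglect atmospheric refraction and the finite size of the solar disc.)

9.36 hours

cos H_s = −tan(-41.3°) · tan(21.1°) = 0.3390, so H_s = arccos(0.3390) = 70.18°.
Day length = 2 H_s / 15° h⁻¹ = 140.36° / 15 = 9.357 h.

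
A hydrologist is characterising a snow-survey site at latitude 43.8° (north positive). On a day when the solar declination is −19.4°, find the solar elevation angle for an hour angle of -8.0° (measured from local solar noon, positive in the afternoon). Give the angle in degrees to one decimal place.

cos θ_z = sin(43.8°) sin(-19.4°) + cos(43.8°) cos(-19.4°) cos(-8.00°) = -0.2299 + 0.6742 = 0.4443.
θ_z = arccos(0.4443) = 63.62°, so the elevation is 90° − 63.62° = 26.38°.

26.4°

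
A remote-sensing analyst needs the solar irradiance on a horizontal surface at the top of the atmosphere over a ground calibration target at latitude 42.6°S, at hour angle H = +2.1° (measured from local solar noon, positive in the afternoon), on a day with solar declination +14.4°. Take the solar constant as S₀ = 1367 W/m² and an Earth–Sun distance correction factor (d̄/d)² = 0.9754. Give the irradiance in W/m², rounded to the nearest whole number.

726 W/m²

cos θ_z = sin(-42.6°) sin(14.4°) + cos(-42.6°) cos(14.4°) cos(2.10°) = -0.1683 + 0.7125 = 0.5442.
Top-of-atmosphere irradiance = S₀ (d̄/d)² cos θ_z = 1367 × 0.9754 × 0.5442 = 725.62 W/m².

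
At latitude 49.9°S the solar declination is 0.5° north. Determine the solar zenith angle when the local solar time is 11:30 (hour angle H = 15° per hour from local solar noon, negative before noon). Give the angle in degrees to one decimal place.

50.8°

Hour angle H = 15° × (11.5 − 12) = -7.50°.
cos θ_z = sin(-49.9°) sin(0.5°) + cos(-49.9°) cos(0.5°) cos(-7.50°) = -0.0067 + 0.6386 = 0.6319.
θ_z = arccos(0.6319) = 50.81°.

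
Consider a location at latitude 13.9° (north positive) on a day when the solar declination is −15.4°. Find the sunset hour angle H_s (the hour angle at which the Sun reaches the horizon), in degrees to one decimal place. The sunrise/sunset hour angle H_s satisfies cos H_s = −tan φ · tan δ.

86.1°

−tan φ tan δ = −(0.2475)(-0.2754) = 0.0682; H_s = arccos(0.0682) = 86.09°.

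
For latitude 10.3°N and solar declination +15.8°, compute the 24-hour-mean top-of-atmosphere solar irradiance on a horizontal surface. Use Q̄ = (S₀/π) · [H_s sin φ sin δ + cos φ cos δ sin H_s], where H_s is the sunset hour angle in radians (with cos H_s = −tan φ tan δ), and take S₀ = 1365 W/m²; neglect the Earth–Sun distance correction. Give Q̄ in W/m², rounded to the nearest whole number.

445 W/m²

−tan φ tan δ = −(0.1817)(0.2830) = -0.0514; H_s = arccos(-0.0514) = 92.95°. In radians, H_s = 1.6223.
H_s sin φ sin δ = 1.6223 × 0.1788 × 0.2723 = 0.0790.
cos φ cos δ sin H_s = 0.9839 × 0.9622 × 0.9987 = 0.9455.
Q̄ = (1365/π) × (0.0790 + 0.9455) = 434.49 × 1.0245 = 445.14 W/m².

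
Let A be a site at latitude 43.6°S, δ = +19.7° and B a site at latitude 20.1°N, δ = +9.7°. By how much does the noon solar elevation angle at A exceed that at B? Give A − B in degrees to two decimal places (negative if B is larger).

A: 90° − |-43.6 − (19.7)| = 26.70°.
B: 90° − |20.1 − (9.7)| = 79.60°.
A − B = 26.70 − 79.60 = -52.90°.

-52.90°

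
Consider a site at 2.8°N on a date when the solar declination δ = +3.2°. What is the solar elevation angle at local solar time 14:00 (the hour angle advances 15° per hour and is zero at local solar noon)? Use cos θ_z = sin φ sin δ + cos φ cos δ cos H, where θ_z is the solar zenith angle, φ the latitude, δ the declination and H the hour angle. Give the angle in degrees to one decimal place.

Hour angle H = 15° × (14 − 12) = 30.00°.
cos θ_z = sin(2.8°) sin(3.2°) + cos(2.8°) cos(3.2°) cos(30.00°) = 0.0027 + 0.8636 = 0.8663.
θ_z = arccos(0.8663) = 29.97°, so the elevation is 90° − 29.97° = 60.03°.

60.0°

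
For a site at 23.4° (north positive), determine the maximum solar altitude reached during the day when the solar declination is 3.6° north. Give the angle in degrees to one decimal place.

70.2°

At local solar noon the hour angle is zero, so the elevation is 90° − |φ − δ| = 90° − |23.4° − (3.6°)| = 90° − 19.8° = 70.2°.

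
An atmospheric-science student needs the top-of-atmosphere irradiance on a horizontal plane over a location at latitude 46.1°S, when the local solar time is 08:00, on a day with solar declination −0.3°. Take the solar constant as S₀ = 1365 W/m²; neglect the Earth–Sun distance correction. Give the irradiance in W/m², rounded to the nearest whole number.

478 W/m²

Hour angle H = 15° × (8 − 12) = -60.00°.
With φ = -46.1°, δ = -0.3°, H = -60.00°: sin φ sin δ = 0.0038, cos φ cos δ cos H = 0.3467, so cos θ_z = 0.3505.
Top-of-atmosphere irradiance = S₀ cos θ_z = 1365 × 0.3505 = 478.43 W/m².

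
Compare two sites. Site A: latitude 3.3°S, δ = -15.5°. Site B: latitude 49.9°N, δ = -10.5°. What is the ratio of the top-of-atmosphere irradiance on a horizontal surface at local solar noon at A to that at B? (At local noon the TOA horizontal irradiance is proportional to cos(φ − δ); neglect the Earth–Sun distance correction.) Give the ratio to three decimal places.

A: cos θ_z = cos(-3.3° − (-15.5°)) = 0.9774.
B: cos θ_z = cos(49.9° − (-10.5°)) = 0.4939.
Ratio A/B = 0.9774 / 0.4939 = 1.9789.

1.979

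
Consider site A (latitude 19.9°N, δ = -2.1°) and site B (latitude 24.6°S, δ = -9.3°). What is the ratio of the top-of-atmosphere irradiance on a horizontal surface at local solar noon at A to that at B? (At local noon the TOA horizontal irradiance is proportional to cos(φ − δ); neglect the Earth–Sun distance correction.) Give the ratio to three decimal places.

A: cos θ_z = cos(19.9° − (-2.1°)) = 0.9272.
B: cos θ_z = cos(-24.6° − (-9.3°)) = 0.9646.
Ratio A/B = 0.9272 / 0.9646 = 0.9612.

0.961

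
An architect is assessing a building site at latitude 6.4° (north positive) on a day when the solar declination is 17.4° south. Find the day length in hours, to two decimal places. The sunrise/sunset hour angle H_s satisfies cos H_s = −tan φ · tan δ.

−tan φ tan δ = −(0.1122)(-0.3134) = 0.0352; H_s = arccos(0.0352) = 87.98°.
Day length = 2 H_s / 15° h⁻¹ = 175.96° / 15 = 11.731 h.

11.73 hours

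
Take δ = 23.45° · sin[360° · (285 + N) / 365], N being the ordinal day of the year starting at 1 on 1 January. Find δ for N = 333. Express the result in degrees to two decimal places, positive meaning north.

360 × (285 + 333) / 365 = 609.534°; sin(609.534°) = -0.9369.
δ = 23.45 × -0.9369 = -21.970° ≈ -21.97°.

-21.97°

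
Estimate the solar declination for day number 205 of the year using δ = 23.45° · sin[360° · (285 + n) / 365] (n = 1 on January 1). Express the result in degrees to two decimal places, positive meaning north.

360 × (285 + 205) / 365 = 483.288°; sin(483.288°) = 0.8359.
δ = 23.45 × 0.8359 = 19.602° ≈ +19.60°.

+19.60°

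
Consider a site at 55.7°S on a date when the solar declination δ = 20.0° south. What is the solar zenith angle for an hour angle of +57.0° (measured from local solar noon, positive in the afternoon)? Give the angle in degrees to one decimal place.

55.2°

cos θ_z = sin(-55.7°) sin(-20.0°) + cos(-55.7°) cos(-20.0°) cos(57.00°) = 0.2825 + 0.2884 = 0.5709.
θ_z = arccos(0.5709) = 55.19°.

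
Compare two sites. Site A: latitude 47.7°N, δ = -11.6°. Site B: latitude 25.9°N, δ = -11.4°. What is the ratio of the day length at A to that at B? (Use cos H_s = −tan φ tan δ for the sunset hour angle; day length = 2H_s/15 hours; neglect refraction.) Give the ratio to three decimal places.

0.912

A: H_s = arccos(−tan 47.7° · tan -11.6°) = 76.96°, so 2H_s/15 = 10.2613 h.
B: H_s = arccos(−tan 25.9° · tan -11.4°) = 84.38°, so 2H_s/15 = 11.2507 h.
Ratio A/B = 10.2613 / 11.2507 = 0.9121.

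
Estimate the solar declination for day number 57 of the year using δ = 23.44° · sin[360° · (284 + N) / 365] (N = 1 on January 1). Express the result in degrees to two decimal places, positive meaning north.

360 × (284 + 57) / 365 = 336.329°; sin(336.329°) = -0.4015.
δ = 23.44 × -0.4015 = -9.411° ≈ -9.41°.

-9.41°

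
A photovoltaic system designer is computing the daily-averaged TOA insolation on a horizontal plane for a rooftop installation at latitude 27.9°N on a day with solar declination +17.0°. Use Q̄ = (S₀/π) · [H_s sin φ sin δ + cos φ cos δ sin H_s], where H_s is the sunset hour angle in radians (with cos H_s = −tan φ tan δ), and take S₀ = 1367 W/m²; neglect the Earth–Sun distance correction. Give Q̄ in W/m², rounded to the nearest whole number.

−tan φ tan δ = −(0.5295)(0.3057) = -0.1619; H_s = arccos(-0.1619) = 99.32°. In radians, H_s = 1.7335.
H_s sin φ sin δ = 1.7335 × 0.4679 × 0.2924 = 0.2372.
cos φ cos δ sin H_s = 0.8838 × 0.9563 × 0.9868 = 0.8340.
Q̄ = (1367/π) × (0.2372 + 0.8340) = 435.13 × 1.0712 = 466.11 W/m².

466 W/m²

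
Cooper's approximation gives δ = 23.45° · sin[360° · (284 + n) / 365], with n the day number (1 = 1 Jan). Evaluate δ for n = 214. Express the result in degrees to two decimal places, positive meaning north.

+17.65°

360 × (284 + 214) / 365 = 491.178°; sin(491.178°) = 0.7527.
δ = 23.45 × 0.7527 = 17.651° ≈ +17.65°.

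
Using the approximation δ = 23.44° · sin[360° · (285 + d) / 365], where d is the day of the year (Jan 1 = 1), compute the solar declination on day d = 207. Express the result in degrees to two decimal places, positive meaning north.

360 × (285 + 207) / 365 = 485.260°; sin(485.260°) = 0.8165.
δ = 23.44 × 0.8165 = 19.139° ≈ +19.14°.

+19.14°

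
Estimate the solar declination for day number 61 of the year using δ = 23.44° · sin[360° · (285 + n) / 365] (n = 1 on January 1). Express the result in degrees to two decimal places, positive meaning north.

360 × (285 + 61) / 365 = 341.260°; sin(341.260°) = -0.3213.
δ = 23.44 × -0.3213 = -7.531° ≈ -7.53°.

-7.53°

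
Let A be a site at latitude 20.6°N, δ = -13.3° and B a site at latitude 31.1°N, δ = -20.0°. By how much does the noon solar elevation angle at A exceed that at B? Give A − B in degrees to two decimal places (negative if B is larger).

+17.20°

A: 90° − |20.6 − (-13.3)| = 56.10°.
B: 90° − |31.1 − (-20.0)| = 38.90°.
A − B = 56.10 − 38.90 = 17.20°.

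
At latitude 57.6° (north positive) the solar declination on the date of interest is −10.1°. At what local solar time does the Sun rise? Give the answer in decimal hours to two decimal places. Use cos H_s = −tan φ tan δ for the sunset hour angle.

The sunset hour angle satisfies cos H_s = −tan φ tan δ = 0.2807, giving H_s = 73.70°.
Sunrise is at 12 − H_s/15 = 12 − 4.913 = 7.087 h local solar time.

7.09 h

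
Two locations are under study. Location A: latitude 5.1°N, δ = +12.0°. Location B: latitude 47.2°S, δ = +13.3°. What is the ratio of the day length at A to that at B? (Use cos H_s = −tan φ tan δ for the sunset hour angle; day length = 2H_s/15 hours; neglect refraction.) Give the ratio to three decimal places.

1.211

A: H_s = arccos(−tan 5.1° · tan 12.0°) = 91.09°, so 2H_s/15 = 12.1453 h.
B: H_s = arccos(−tan -47.2° · tan 13.3°) = 75.21°, so 2H_s/15 = 10.0280 h.
Ratio A/B = 12.1453 / 10.0280 = 1.2111.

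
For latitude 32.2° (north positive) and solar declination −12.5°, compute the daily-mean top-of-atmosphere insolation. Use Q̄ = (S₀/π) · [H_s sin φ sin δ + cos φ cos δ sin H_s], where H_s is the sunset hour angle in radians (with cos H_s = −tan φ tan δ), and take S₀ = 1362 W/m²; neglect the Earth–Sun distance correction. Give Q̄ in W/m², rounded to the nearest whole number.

The sunset hour angle satisfies cos H_s = −tan φ tan δ = 0.1396, giving H_s = 81.98°. In radians, H_s = 1.4308.
H_s sin φ sin δ = 1.4308 × 0.5329 × -0.2164 = -0.1650.
cos φ cos δ sin H_s = 0.8462 × 0.9763 × 0.9902 = 0.8180.
Q̄ = (1362/π) × (-0.1650 + 0.8180) = 433.54 × 0.6530 = 283.10 W/m².

283 W/m²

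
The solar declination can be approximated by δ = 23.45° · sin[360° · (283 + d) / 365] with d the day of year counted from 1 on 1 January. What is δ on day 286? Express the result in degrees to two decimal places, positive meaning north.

-8.48°

360 × (283 + 286) / 365 = 561.205°; sin(561.205°) = -0.3617.
δ = 23.45 × -0.3617 = -8.482° ≈ -8.48°.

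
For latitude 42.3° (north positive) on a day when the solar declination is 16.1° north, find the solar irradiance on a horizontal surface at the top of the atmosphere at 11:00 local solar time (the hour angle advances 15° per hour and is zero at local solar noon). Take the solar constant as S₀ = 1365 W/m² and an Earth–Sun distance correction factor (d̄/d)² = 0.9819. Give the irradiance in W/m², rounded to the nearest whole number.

Hour angle H = 15° × (11 − 12) = -15.00°.
With φ = 42.3°, δ = 16.1°, H = -15.00°: sin φ sin δ = 0.1866, cos φ cos δ cos H = 0.6864, so cos θ_z = 0.8730.
Top-of-atmosphere irradiance = S₀ (d̄/d)² cos θ_z = 1365 × 0.9819 × 0.8730 = 1170.08 W/m².

1170 W/m²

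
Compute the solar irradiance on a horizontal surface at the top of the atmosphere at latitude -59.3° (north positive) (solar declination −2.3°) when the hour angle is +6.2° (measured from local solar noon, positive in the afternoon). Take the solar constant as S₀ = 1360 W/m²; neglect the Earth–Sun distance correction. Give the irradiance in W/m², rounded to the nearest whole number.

cos θ_z = sin φ sin δ + cos φ cos δ cos H = (-0.8599)(-0.0401) + (0.5105)(0.9992)(0.9942) = 0.5416.
Top-of-atmosphere irradiance = S₀ cos θ_z = 1360 × 0.5416 = 736.58 W/m².

737 W/m²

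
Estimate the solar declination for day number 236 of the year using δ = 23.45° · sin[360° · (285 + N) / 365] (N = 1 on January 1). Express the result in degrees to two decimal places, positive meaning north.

360 × (285 + 236) / 365 = 513.863°; sin(513.863°) = 0.4405.
δ = 23.45 × 0.4405 = 10.330° ≈ +10.33°.

+10.33°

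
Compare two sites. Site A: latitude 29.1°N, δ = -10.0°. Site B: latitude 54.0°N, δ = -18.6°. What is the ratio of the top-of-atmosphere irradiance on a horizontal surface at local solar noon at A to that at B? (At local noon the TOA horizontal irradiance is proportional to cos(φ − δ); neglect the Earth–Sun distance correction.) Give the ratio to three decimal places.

2.595

A: cos θ_z = cos(29.1° − (-10.0°)) = 0.7760.
B: cos θ_z = cos(54.0° − (-18.6°)) = 0.2990.
Ratio A/B = 0.7760 / 0.2990 = 2.5953.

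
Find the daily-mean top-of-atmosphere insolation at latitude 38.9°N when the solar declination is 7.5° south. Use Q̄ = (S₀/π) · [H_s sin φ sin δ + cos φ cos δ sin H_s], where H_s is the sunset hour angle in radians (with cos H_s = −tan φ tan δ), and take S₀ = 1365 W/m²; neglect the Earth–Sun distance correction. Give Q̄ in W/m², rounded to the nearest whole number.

cos H_s = −tan(38.9°) · tan(-7.5°) = 0.1062, so H_s = arccos(0.1062) = 83.90°. In radians, H_s = 1.4643.
H_s sin φ sin δ = 1.4643 × 0.6280 × -0.1305 = -0.1200.
cos φ cos δ sin H_s = 0.7782 × 0.9914 × 0.9943 = 0.7671.
Q̄ = (1365/π) × (-0.1200 + 0.7671) = 434.49 × 0.6471 = 281.16 W/m².

281 W/m²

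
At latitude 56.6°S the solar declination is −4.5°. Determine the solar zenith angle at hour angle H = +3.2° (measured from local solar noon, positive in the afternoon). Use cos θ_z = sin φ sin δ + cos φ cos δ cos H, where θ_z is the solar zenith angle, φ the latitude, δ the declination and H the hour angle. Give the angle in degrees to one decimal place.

cos θ_z = sin(-56.6°) sin(-4.5°) + cos(-56.6°) cos(-4.5°) cos(3.20°) = 0.0655 + 0.5479 = 0.6134.
θ_z = arccos(0.6134) = 52.16°.

52.2°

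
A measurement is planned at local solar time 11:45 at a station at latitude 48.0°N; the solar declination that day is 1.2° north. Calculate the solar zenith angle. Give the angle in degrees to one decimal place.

Hour angle H = 15° × (11.75 − 12) = -3.75°.
cos θ_z = sin(48.0°) sin(1.2°) + cos(48.0°) cos(1.2°) cos(-3.75°) = 0.0156 + 0.6676 = 0.6832.
θ_z = arccos(0.6832) = 46.91°.

46.9°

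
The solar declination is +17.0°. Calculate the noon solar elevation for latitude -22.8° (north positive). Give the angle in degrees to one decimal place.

50.2°

At local solar noon the hour angle is zero, so the elevation is 90° − |φ − δ| = 90° − |-22.8° − (17.0°)| = 90° − 39.8° = 50.2°.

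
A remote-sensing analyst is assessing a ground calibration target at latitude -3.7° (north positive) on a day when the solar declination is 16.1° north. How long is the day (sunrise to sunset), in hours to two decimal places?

The sunset hour angle satisfies cos H_s = −tan φ tan δ = 0.0187, giving H_s = 88.93°.
Day length = 2 H_s / 15° h⁻¹ = 177.86° / 15 = 11.857 h.

11.86 hours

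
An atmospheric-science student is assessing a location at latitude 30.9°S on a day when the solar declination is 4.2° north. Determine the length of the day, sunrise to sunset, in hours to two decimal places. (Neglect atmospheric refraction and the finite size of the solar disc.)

11.66 hours

cos H_s = −tan(-30.9°) · tan(4.2°) = 0.0440, so H_s = arccos(0.0440) = 87.48°.
Day length = 2 H_s / 15° h⁻¹ = 174.96° / 15 = 11.664 h.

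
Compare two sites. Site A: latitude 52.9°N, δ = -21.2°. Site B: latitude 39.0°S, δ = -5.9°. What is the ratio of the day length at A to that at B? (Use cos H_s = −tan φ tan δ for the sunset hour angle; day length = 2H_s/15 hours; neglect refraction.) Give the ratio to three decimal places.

0.624

A: H_s = arccos(−tan 52.9° · tan -21.2°) = 59.15°, so 2H_s/15 = 7.8867 h.
B: H_s = arccos(−tan -39.0° · tan -5.9°) = 94.80°, so 2H_s/15 = 12.6400 h.
Ratio A/B = 7.8867 / 12.6400 = 0.6239.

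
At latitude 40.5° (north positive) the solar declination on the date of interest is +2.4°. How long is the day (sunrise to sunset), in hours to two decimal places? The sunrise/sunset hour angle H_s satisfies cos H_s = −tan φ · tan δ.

12.27 hours

−tan φ tan δ = −(0.8541)(0.0419) = -0.0358; H_s = arccos(-0.0358) = 92.05°.
Day length = 2 H_s / 15° h⁻¹ = 184.10° / 15 = 12.273 h.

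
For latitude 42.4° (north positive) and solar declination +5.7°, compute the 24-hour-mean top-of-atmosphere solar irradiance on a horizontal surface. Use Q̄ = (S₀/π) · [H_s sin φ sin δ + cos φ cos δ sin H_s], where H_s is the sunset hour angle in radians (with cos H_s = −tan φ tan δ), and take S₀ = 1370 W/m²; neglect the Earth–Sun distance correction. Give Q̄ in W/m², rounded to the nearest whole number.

cos H_s = −tan(42.4°) · tan(5.7°) = -0.0911, so H_s = arccos(-0.0911) = 95.23°. In radians, H_s = 1.6621.
H_s sin φ sin δ = 1.6621 × 0.6743 × 0.0993 = 0.1113.
cos φ cos δ sin H_s = 0.7385 × 0.9951 × 0.9958 = 0.7318.
Q̄ = (1370/π) × (0.1113 + 0.7318) = 436.08 × 0.8431 = 367.66 W/m².

368 W/m²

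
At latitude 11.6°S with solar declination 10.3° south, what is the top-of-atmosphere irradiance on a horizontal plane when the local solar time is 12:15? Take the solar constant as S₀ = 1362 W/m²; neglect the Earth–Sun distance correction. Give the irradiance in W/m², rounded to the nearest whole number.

Hour angle H = 15° × (12.25 − 12) = 3.75°.
cos θ_z = sin(-11.6°) sin(-10.3°) + cos(-11.6°) cos(-10.3°) cos(3.75°) = 0.0360 + 0.9617 = 0.9977.
Top-of-atmosphere irradiance = S₀ cos θ_z = 1362 × 0.9977 = 1358.87 W/m².

1359 W/m²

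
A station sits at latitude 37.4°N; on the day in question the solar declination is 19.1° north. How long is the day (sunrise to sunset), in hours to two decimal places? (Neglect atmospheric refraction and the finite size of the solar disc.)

14.05 hours

cos H_s = −tan(37.4°) · tan(19.1°) = -0.2648, so H_s = arccos(-0.2648) = 105.36°.
Day length = 2 H_s / 15° h⁻¹ = 210.72° / 15 = 14.048 h.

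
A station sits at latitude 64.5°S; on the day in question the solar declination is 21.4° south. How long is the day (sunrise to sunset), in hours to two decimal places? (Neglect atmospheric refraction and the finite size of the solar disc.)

cos H_s = −tan(-64.5°) · tan(-21.4°) = -0.8216, so H_s = arccos(-0.8216) = 145.25°.
Day length = 2 H_s / 15° h⁻¹ = 290.50° / 15 = 19.367 h.

19.37 hours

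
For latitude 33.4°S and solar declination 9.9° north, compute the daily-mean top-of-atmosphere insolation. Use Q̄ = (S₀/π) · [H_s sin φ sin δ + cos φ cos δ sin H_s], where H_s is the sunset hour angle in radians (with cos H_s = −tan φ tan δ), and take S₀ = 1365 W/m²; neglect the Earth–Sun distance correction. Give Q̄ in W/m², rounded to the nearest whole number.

The sunset hour angle satisfies cos H_s = −tan φ tan δ = 0.1151, giving H_s = 83.39°. In radians, H_s = 1.4554.
H_s sin φ sin δ = 1.4554 × -0.5505 × 0.1719 = -0.1377.
cos φ cos δ sin H_s = 0.8348 × 0.9851 × 0.9933 = 0.8169.
Q̄ = (1365/π) × (-0.1377 + 0.8169) = 434.49 × 0.6792 = 295.11 W/m².

295 W/m²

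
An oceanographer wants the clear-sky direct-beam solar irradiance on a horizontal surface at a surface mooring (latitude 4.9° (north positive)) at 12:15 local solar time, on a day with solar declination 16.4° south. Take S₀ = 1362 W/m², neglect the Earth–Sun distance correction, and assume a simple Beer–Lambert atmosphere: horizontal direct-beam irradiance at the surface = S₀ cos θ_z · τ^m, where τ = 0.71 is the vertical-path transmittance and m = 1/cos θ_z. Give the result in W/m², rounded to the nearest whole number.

876 W/m²

Hour angle H = 15° × (12.25 − 12) = 3.75°.
With φ = 4.9°, δ = -16.4°, H = 3.75°: sin φ sin δ = -0.0241, cos φ cos δ cos H = 0.9538, so cos θ_z = 0.9297.
Air mass m = 1/cos θ_z = 1/0.9297 = 1.076; τ^m = 0.71^1.076 = 0.6918.
Surface direct beam = 1362 × 0.9297 × 0.6918 = 875.99 W/m².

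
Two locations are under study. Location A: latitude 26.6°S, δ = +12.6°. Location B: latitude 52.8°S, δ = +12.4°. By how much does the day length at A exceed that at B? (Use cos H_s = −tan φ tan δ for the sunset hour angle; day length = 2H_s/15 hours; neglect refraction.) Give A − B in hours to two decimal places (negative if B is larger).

A: H_s = arccos(−tan -26.6° · tan 12.6°) = 83.57°, so 2H_s/15 = 11.1427 h.
B: H_s = arccos(−tan -52.8° · tan 12.4°) = 73.16°, so 2H_s/15 = 9.7547 h.
A − B = 11.1427 − 9.7547 = 1.3880 h.

+1.39 h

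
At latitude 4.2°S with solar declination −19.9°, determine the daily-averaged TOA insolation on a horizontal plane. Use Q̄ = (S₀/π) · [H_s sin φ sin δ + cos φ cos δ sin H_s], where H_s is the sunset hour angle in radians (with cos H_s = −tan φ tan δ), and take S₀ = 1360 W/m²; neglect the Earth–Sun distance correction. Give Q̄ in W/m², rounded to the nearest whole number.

cos H_s = −tan(-4.2°) · tan(-19.9°) = -0.0266, so H_s = arccos(-0.0266) = 91.52°. In radians, H_s = 1.5973.
H_s sin φ sin δ = 1.5973 × -0.0732 × -0.3404 = 0.0398.
cos φ cos δ sin H_s = 0.9973 × 0.9403 × 0.9996 = 0.9374.
Q̄ = (1360/π) × (0.0398 + 0.9374) = 432.90 × 0.9772 = 423.03 W/m².

423 W/m²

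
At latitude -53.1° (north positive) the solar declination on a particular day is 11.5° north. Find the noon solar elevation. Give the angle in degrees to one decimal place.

At local solar noon the hour angle is zero, so the elevation is 90° − |φ − δ| = 90° − |-53.1° − (11.5°)| = 90° − 64.6° = 25.4°.

25.4°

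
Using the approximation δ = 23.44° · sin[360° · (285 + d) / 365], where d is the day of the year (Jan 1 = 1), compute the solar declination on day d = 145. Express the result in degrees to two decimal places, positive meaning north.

360 × (285 + 145) / 365 = 424.110°; sin(424.110°) = 0.8996.
δ = 23.44 × 0.8996 = 21.087° ≈ +21.09°.

+21.09°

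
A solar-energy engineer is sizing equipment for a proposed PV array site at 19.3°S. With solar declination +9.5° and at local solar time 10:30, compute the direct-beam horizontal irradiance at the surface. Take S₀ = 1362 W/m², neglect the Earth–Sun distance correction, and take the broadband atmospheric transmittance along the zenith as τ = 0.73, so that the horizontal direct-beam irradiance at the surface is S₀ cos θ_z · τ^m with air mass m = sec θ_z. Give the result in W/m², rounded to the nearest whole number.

Hour angle H = 15° × (10.5 − 12) = -22.50°.
With φ = -19.3°, δ = 9.5°, H = -22.50°: sin φ sin δ = -0.0546, cos φ cos δ cos H = 0.8600, so cos θ_z = 0.8054.
Air mass m = 1/cos θ_z = 1/0.8054 = 1.242; τ^m = 0.73^1.242 = 0.6765.
Surface direct beam = 1362 × 0.8054 × 0.6765 = 742.09 W/m².

742 W/m²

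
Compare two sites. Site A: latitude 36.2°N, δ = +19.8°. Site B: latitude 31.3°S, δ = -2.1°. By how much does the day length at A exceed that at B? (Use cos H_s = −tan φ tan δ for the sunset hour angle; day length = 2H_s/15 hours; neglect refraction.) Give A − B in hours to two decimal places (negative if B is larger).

A: H_s = arccos(−tan 36.2° · tan 19.8°) = 105.28°, so 2H_s/15 = 14.0373 h.
B: H_s = arccos(−tan -31.3° · tan -2.1°) = 91.28°, so 2H_s/15 = 12.1707 h.
A − B = 14.0373 − 12.1707 = 1.8666 h.

+1.87 h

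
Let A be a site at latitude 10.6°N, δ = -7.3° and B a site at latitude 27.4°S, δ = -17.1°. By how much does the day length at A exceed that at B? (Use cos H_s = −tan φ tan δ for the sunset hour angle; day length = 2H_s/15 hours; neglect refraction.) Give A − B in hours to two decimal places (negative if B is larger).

-1.41 h

A: H_s = arccos(−tan 10.6° · tan -7.3°) = 88.63°, so 2H_s/15 = 11.8173 h.
B: H_s = arccos(−tan -27.4° · tan -17.1°) = 99.18°, so 2H_s/15 = 13.2240 h.
A − B = 11.8173 − 13.2240 = -1.4067 h.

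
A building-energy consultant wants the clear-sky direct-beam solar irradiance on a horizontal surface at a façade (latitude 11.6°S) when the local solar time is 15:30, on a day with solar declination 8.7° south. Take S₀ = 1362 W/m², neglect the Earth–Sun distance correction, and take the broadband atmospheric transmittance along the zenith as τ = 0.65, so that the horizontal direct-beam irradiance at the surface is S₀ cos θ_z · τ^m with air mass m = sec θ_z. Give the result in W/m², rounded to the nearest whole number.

Hour angle H = 15° × (15.5 − 12) = 52.50°.
cos θ_z = sin φ sin δ + cos φ cos δ cos H = (-0.2011)(-0.1513) + (0.9796)(0.9885)(0.6088) = 0.6199.
Air mass m = 1/cos θ_z = 1/0.6199 = 1.613; τ^m = 0.65^1.613 = 0.4991.
Surface direct beam = 1362 × 0.6199 × 0.4991 = 421.39 W/m².

421 W/m²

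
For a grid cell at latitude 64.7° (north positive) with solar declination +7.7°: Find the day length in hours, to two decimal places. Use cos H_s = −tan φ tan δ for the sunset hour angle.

14.22 hours

cos H_s = −tan(64.7°) · tan(7.7°) = -0.2860, so H_s = arccos(-0.2860) = 106.62°.
Day length = 2 H_s / 15° h⁻¹ = 213.24° / 15 = 14.216 h.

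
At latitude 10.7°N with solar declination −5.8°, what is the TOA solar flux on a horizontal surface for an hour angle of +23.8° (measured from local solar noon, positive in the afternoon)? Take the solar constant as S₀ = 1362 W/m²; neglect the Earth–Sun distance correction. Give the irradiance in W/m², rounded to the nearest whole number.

1193 W/m²

With φ = 10.7°, δ = -5.8°, H = 23.80°: sin φ sin δ = -0.0188, cos φ cos δ cos H = 0.8944, so cos θ_z = 0.8756.
Top-of-atmosphere irradiance = S₀ cos θ_z = 1362 × 0.8756 = 1192.57 W/m².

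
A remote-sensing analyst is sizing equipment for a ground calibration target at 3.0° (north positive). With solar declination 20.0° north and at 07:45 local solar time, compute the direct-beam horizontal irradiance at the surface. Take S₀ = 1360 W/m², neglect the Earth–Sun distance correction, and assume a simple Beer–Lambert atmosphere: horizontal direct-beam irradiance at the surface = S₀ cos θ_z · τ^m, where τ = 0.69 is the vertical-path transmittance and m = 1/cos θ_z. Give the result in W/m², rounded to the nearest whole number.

250 W/m²

Hour angle H = 15° × (7.75 − 12) = -63.75°.
With φ = 3.0°, δ = 20.0°, H = -63.75°: sin φ sin δ = 0.0179, cos φ cos δ cos H = 0.4150, so cos θ_z = 0.4329.
Air mass m = 1/cos θ_z = 1/0.4329 = 2.310; τ^m = 0.69^2.310 = 0.4244.
Surface direct beam = 1360 × 0.4329 × 0.4244 = 249.86 W/m².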